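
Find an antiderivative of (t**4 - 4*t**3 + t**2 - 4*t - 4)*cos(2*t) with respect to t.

Use integration by parts with u = t**4 - 4*t**3 + t**2 - 4*t - 4, dv = cos(2*t) dt, so v = sin(2*t)/2.
Apply parts 4 times (tabular method): alternate signs, differentiate u down to 0, integrate dv up.

t**4*sin(2*t)/2 - 2*t**3*sin(2*t) + t**3*cos(2*t) - t**2*sin(2*t) - 3*t**2*cos(2*t) + t*sin(2*t) - t*cos(2*t) - 3*sin(2*t)/2 + cos(2*t)/2 + C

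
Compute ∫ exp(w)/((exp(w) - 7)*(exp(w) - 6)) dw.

log(exp(w) - 7) - log(exp(w) - 6) + C

Let u = e^w, du = e^w dw.
The integral becomes ∫ du/((u-6)(u-7)); decompose into partial fractions.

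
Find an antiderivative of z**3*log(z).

Use integration by parts with u = log(z), dv = z**3 dz.
Then du = 1/z dz and v = z**4/4.

z**4*log(z)/4 - z**4/16 + C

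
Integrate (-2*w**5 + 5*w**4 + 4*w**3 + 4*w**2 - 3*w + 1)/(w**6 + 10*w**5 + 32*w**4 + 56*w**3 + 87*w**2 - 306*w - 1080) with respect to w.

Factor the denominator: (w - 2)*(w + 3)*(w + 4)*(w + 5)*(w**2 + 9).
Partial-fraction decomposition: (47663*w + 66648)/(99450*(w**2 + 9)) - 8991/(476*(w + 5)) + 3149/(150*(w + 4)) - 829/(180*(w + 3)) + 59/(2730*(w - 2)).
Integrate each term; A/(w−a) gives A·log|w−a|; the (Bw+D)/(w²+p²) term gives a log and an atan.

59*log(w - 2)/2730 - 829*log(w + 3)/180 + 3149*log(w + 4)/150 - 8991*log(w + 5)/476 + 47663*log(w**2 + 9)/198900 + 11108*atan(w/3)/49725 + C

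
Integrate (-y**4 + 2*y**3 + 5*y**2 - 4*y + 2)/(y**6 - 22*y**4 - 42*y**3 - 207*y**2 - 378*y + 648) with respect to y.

Factor the denominator: (y - 6)*(y - 1)*(y + 3)*(y + 4)*(y**2 + 9).
Partial-fraction decomposition: -(1226*y + 3771)/(16875*(y**2 + 9)) + 143/(625*(y + 4)) - 19/(162*(y + 3)) - 1/(250*(y - 1)) - 353/(10125*(y - 6)).
Integrate each term; A/(y−a) gives A·log|y−a|; the (By+D)/(y²+p²) term gives a log and an atan.

-353*log(y - 6)/10125 - log(y - 1)/250 - 19*log(y + 3)/162 + 143*log(y + 4)/625 - 613*log(y**2 + 9)/16875 - 419*atan(y/3)/5625 + C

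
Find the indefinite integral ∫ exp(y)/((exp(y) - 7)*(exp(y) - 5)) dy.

Let u = e^y, du = e^y dy.
The integral becomes ∫ du/((u-5)(u-7)); decompose into partial fractions.

log(exp(y) - 7)/2 - log(exp(y) - 5)/2 + C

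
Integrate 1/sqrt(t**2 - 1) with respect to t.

log(t + sqrt(t**2 - 1)) + C

Substitute t = sec(θ), so dt = sec(θ)*tan(θ) dθ and the radical becomes sqrt(t**2 - 1) = tan(θ) by the Pythagorean identity.
Integrate the resulting trig expression in θ, then back-substitute sec(θ) = t, tan(θ) = sqrt(t**2 - 1) (absorbing any constant into C).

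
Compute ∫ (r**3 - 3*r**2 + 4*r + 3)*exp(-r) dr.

Use integration by parts with u = r**3 - 3*r**2 + 4*r + 3, dv = exp(-r) dr, so v = -exp(-r).
Apply parts 3 times (tabular method): alternate signs, differentiate u down to 0, integrate dv up.

(-r**3 - 4*r - 7)*exp(-r) + C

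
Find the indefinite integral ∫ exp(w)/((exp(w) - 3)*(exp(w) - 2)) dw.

Let u = e^w, du = e^w dw.
The integral becomes ∫ du/((u-2)(u-3)); decompose into partial fractions.

log(exp(w) - 3) - log(exp(w) - 2) + C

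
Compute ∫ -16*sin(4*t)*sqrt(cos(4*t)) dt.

Let u = cos(4*t), so du = (-4*sin(4*t)) dt.
Rewriting, the integral becomes 4·∫ √u du = 4·(2/3)u^(3/2).
Substituting back, u = cos(4*t).

8*cos(4*t)**(3/2)/3 + C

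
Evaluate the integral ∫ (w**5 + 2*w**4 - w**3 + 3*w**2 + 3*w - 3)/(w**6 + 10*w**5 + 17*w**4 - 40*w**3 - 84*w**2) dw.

Factor the denominator: w**2*(w - 2)*(w + 2)*(w + 3)*(w + 7).
Partial-fraction decomposition: 11539/(8820*(w + 7)) - 13/(60*(w + 3)) - 11/(80*(w + 2)) + 71/(720*(w - 2)) - 31/(588*w) + 1/(28*w**2).
Integrate each term; A/(w−a) gives A·log|w−a|; A/(w−a)² gives −A/(w−a).

-31*log(w)/588 + 71*log(w - 2)/720 - 11*log(w + 2)/80 - 13*log(w + 3)/60 + 11539*log(w + 7)/8820 - 1/(28*w) + C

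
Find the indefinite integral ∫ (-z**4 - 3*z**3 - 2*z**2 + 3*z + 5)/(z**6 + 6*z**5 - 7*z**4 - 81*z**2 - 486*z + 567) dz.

Factor the denominator: (z - 3)*(z - 1)*(z + 3)*(z + 7)*(z**2 + 9).
Partial-fraction decomposition: (33*z - 637)/(2610*(z**2 + 9)) + 743/(9280*(z + 7)) - 11/(864*(z + 3)) - 1/(320*(z - 1)) - 83/(1080*(z - 3)).
Integrate each term; A/(z−a) gives A·log|z−a|; the (Bz+D)/(z²+p²) term gives a log and an atan.

-83*log(z - 3)/1080 - log(z - 1)/320 - 11*log(z + 3)/864 + 743*log(z + 7)/9280 + 11*log(z**2 + 9)/1740 - 637*atan(z/3)/7830 + C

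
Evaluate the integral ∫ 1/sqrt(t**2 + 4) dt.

log(t + sqrt(t**2 + 4)) + C

Substitute t = 2·tan(θ), so dt = 2·sec(θ)^2 dθ and the radical becomes sqrt(t**2 + 4) = 2·sec(θ) by the Pythagorean identity.
Integrate the resulting trig expression in θ, then back-substitute tan(θ) = t/2, sec(θ) = sqrt(t**2 + 4)/2 (absorbing any constant into C).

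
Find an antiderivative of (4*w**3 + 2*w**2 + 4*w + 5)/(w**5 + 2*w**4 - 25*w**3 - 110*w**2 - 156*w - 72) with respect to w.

965*log(w - 6)/4032 + log(w + 1)/14 + 325*log(w + 2)/64 - 97*log(w + 3)/18 + 27/(8*w + 16) + C

Factor the denominator: (w - 6)*(w + 1)*(w + 2)**2*(w + 3).
Partial-fraction decomposition: -97/(18*(w + 3)) + 325/(64*(w + 2)) - 27/(8*(w + 2)**2) + 1/(14*(w + 1)) + 965/(4032*(w - 6)).
Integrate each term; A/(w−a) gives A·log|w−a|; A/(w−a)² gives −A/(w−a).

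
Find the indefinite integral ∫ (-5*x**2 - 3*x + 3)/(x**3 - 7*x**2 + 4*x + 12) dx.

Factor the denominator: (x - 6)*(x - 2)*(x + 1).
Partial-fraction decomposition: 1/(21*(x + 1)) + 23/(12*(x - 2)) - 195/(28*(x - 6)).
Integrate each term: A/(x−a) contributes A·log|x−a|.

-195*log(x - 6)/28 + 23*log(x - 2)/12 + log(x + 1)/21 + C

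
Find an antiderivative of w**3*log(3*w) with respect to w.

Use integration by parts with u = log(3*w), dv = w**3 dw.
Then du = 1/w dw and v = w**4/4.

w**4*(log(w) + log(3))/4 - w**4/16 + C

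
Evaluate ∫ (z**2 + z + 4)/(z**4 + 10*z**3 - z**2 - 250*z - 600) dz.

Factor the denominator: (z - 5)*(z + 4)*(z + 5)*(z + 6).
Partial-fraction decomposition: -17/(11*(z + 6)) + 12/(5*(z + 5)) - 8/(9*(z + 4)) + 17/(495*(z - 5)).
Integrate each term: A/(z−a) contributes A·log|z−a|.

17*log(z - 5)/495 - 8*log(z + 4)/9 + 12*log(z + 5)/5 - 17*log(z + 6)/11 + C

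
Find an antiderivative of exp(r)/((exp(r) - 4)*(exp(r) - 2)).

Let u = e^r, du = e^r dr.
The integral becomes ∫ du/((u-4)(u-2)); decompose into partial fractions.

log(exp(r) - 4)/2 - log(exp(r) - 2)/2 + C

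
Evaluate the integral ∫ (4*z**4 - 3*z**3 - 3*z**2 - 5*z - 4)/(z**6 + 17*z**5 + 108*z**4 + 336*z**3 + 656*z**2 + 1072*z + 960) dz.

Factor the denominator: (z + 2)*(z + 4)*(z + 5)*(z + 6)*(z**2 + 4).
Partial-fraction decomposition: -(97*z + 37)/(1160*(z**2 + 4)) - 575/(32*(z + 6)) + 2821/(87*(z + 5)) - 74/(5*(z + 4)) + 41/(96*(z + 2)).
Integrate each term; A/(z−a) gives A·log|z−a|; the (Bz+D)/(z²+p²) term gives a log and an atan.

41*log(z + 2)/96 - 74*log(z + 4)/5 + 2821*log(z + 5)/87 - 575*log(z + 6)/32 - 97*log(z**2 + 4)/2320 - 37*atan(z/2)/2320 + C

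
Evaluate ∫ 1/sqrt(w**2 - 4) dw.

Substitute w = 2·sec(θ), so dw = 2·sec(θ)*tan(θ) dθ and the radical becomes sqrt(w**2 - 4) = 2·tan(θ) by the Pythagorean identity.
Integrate the resulting trig expression in θ, then back-substitute sec(θ) = w/2, tan(θ) = sqrt(w**2 - 4)/2 (absorbing any constant into C).

log(w + sqrt(w**2 - 4)) + C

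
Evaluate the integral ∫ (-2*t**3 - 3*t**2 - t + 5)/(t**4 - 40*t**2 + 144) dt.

Factor the denominator: (t - 6)*(t - 2)*(t + 2)*(t + 6).
Partial-fraction decomposition: -335/(384*(t + 6)) + 11/(128*(t + 2)) + 25/(128*(t - 2)) - 541/(384*(t - 6)).
Integrate each term: A/(t−a) contributes A·log|t−a|.

-541*log(t - 6)/384 + 25*log(t - 2)/128 + 11*log(t + 2)/128 - 335*log(t + 6)/384 + C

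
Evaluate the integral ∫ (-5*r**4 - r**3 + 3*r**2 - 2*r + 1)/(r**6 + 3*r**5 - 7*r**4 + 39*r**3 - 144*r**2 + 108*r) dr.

Factor the denominator: r*(r - 2)*(r - 1)*(r + 6)*(r**2 + 9).
Partial-fraction decomposition: -(163*r + 3264)/(1755*(r**2 + 9)) + 6143/(15120*(r + 6)) + 2/(35*(r - 1)) - 79/(208*(r - 2)) + 1/(108*r).
Integrate each term; A/(r−a) gives A·log|r−a|; the (Br+D)/(r²+p²) term gives a log and an atan.

log(r)/108 - 79*log(r - 2)/208 + 2*log(r - 1)/35 + 6143*log(r + 6)/15120 - 163*log(r**2 + 9)/3510 - 1088*atan(r/3)/1755 + C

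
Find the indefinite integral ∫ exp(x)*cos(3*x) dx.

3*exp(x)*sin(3*x)/10 + exp(x)*cos(3*x)/10 + C

Let I denote the integral. Integrate by parts with u = cos(3*x), dv = exp(x) dx, so v = exp(x): I = exp(x)*cos(3*x) + 3·∫ exp(x)*sin(3*x) dx.
Apply parts again with u = sin(3*x), dv = exp(x) dx: ∫ exp(x)*sin(3*x) dx = exp(x)*sin(3*x) − 3·I. Substituting back brings back I: I = 3*exp(x)*sin(3*x) + exp(x)*cos(3*x) − 9·I.
Solving for I: (1 + 9)·I equals the remaining terms, so I = (1/10)·(3*exp(x)*sin(3*x) + exp(x)*cos(3*x)).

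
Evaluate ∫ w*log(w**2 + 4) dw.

Let u = w**2 + 4, so du = (2*w) dw.
The integral becomes (1/2)·∫ log(u) du; integrate by parts with u′=log(u), dv′=du.

w**2*log(w**2 + 4)/2 - w**2/2 + 2*log(w**2 + 4) + C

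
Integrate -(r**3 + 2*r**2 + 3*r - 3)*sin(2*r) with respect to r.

r**3*cos(2*r)/2 - 3*r**2*sin(2*r)/4 + r**2*cos(2*r) - r*sin(2*r) + 3*r*cos(2*r)/4 - 3*sin(2*r)/8 - 2*cos(2*r) + C

Use integration by parts with u = r**3 + 2*r**2 + 3*r - 3, dv = -sin(2*r) dr, so v = cos(2*r)/2.
Apply parts 3 times (tabular method): alternate signs, differentiate u down to 0, integrate dv up.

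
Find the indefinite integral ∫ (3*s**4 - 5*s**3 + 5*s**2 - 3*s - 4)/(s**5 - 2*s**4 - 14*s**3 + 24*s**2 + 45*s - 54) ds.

Factor the denominator: (s - 3)**2*(s - 1)*(s + 2)*(s + 3).
Partial-fraction decomposition: 107/(36*(s + 3)) - 22/(15*(s + 2)) - 1/(12*(s - 1)) + 71/(45*(s - 3)) + 7/(3*(s - 3)**2).
Integrate each term; A/(s−a) gives A·log|s−a|; A/(s−a)² gives −A/(s−a).

71*log(s - 3)/45 - log(s - 1)/12 - 22*log(s + 2)/15 + 107*log(s + 3)/36 - 7/(3*s - 9) + C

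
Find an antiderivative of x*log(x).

x**2*log(x)/2 - x**2/4 + C

Use integration by parts with u = log(x), dv = x dx.
Then du = 1/x dx and v = x**2/2.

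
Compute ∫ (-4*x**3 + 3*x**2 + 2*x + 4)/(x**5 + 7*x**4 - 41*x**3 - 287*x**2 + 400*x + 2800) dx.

-137*log(x - 5)/360 + 49*log(x - 4)/198 + 25*log(x + 4)/18 - 569*log(x + 5)/180 + 503*log(x + 7)/264 + C

Factor the denominator: (x - 5)*(x - 4)*(x + 4)*(x + 5)*(x + 7).
Partial-fraction decomposition: 503/(264*(x + 7)) - 569/(180*(x + 5)) + 25/(18*(x + 4)) + 49/(198*(x - 4)) - 137/(360*(x - 5)).
Integrate each term: A/(x−a) contributes A·log|x−a|.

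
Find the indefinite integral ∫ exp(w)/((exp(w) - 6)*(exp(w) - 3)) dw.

Let u = e^w, du = e^w dw.
The integral becomes ∫ du/((u-6)(u-3)); decompose into partial fractions.

log(exp(w) - 6)/3 - log(exp(w) - 3)/3 + C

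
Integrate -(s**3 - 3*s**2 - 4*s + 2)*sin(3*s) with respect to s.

s**3*cos(3*s)/3 - s**2*sin(3*s)/3 - s**2*cos(3*s) + 2*s*sin(3*s)/3 - 14*s*cos(3*s)/9 + 14*sin(3*s)/27 + 8*cos(3*s)/9 + C

Use integration by parts with u = s**3 - 3*s**2 - 4*s + 2, dv = -sin(3*s) ds, so v = cos(3*s)/3.
Apply parts 3 times (tabular method): alternate signs, differentiate u down to 0, integrate dv up.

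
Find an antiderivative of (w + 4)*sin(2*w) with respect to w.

-w*cos(2*w)/2 + sin(2*w)/4 - 2*cos(2*w) + C

Use integration by parts with u = w + 4, dv = sin(2*w) dw, so v = -cos(2*w)/2.
Apply parts 1 times (tabular method): alternate signs, differentiate u down to 0, integrate dv up.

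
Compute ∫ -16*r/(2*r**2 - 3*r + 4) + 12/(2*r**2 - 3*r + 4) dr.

-4*log(2*r**2 - 3*r + 4) + C

Let u = 2*r**2 - 3*r + 4, so du = (4*r - 3) dr.
Rewriting, the integral becomes -4·∫ 1/u du = -4·log(u).
Substituting back, u = 2*r**2 - 3*r + 4.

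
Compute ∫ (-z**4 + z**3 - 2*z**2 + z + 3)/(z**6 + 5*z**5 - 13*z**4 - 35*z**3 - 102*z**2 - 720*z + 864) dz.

-217*log(z - 4)/6000 - log(z - 1)/525 - 353*log(z + 4)/2000 + 529*log(z + 6)/2100 - 7*log(z**2 + 9)/375 - 2*atan(z/3)/125 + C

Factor the denominator: (z - 4)*(z - 1)*(z + 4)*(z + 6)*(z**2 + 9).
Partial-fraction decomposition: -2*(7*z + 9)/(375*(z**2 + 9)) + 529/(2100*(z + 6)) - 353/(2000*(z + 4)) - 1/(525*(z - 1)) - 217/(6000*(z - 4)).
Integrate each term; A/(z−a) gives A·log|z−a|; the (Bz+D)/(z²+p²) term gives a log and an atan.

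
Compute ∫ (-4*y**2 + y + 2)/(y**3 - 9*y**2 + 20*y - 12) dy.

-34*log(y - 6)/5 + 3*log(y - 2) - log(y - 1)/5 + C

Factor the denominator: (y - 6)*(y - 2)*(y - 1).
Partial-fraction decomposition: -1/(5*(y - 1)) + 3/(y - 2) - 34/(5*(y - 6)).
Integrate each term: A/(y−a) contributes A·log|y−a|.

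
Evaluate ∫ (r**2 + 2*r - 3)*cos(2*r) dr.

r**2*sin(2*r)/2 + r*sin(2*r) + r*cos(2*r)/2 - 7*sin(2*r)/4 + cos(2*r)/2 + C

Use integration by parts with u = r**2 + 2*r - 3, dv = cos(2*r) dr, so v = sin(2*r)/2.
Apply parts 2 times (tabular method): alternate signs, differentiate u down to 0, integrate dv up.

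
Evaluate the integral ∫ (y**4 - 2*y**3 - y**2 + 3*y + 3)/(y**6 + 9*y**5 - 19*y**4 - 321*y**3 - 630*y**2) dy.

Factor the denominator: y**2*(y - 6)*(y + 3)*(y + 5)*(y + 7).
Partial-fraction decomposition: -755/(1274*(y + 7)) + 419/(550*(y + 5)) - 5/(27*(y + 3)) + 283/(15444*(y - 6)) - 103/(44100*y) - 1/(210*y**2).
Integrate each term; A/(y−a) gives A·log|y−a|; A/(y−a)² gives −A/(y−a).

-103*log(y)/44100 + 283*log(y - 6)/15444 - 5*log(y + 3)/27 + 419*log(y + 5)/550 - 755*log(y + 7)/1274 + 1/(210*y) + C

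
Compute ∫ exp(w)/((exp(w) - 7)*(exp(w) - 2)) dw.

log(exp(w) - 7)/5 - log(exp(w) - 2)/5 + C

Let u = e^w, du = e^w dw.
The integral becomes ∫ du/((u-7)(u-2)); decompose into partial fractions.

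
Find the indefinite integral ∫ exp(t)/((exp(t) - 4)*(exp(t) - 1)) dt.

Let u = e^t, du = e^t dt.
The integral becomes ∫ du/((u-1)(u-4)); decompose into partial fractions.

log(exp(t) - 4)/3 - log(exp(t) - 1)/3 + C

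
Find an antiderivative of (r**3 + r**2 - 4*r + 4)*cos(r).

Use integration by parts with u = r**3 + r**2 - 4*r + 4, dv = cos(r) dr, so v = sin(r).
Apply parts 3 times (tabular method): alternate signs, differentiate u down to 0, integrate dv up.

r**3*sin(r) + r**2*sin(r) + 3*r**2*cos(r) - 10*r*sin(r) + 2*r*cos(r) + 2*sin(r) - 10*cos(r) + C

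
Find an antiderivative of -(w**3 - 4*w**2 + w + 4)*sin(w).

Use integration by parts with u = w**3 - 4*w**2 + w + 4, dv = -sin(w) dw, so v = cos(w).
Apply parts 3 times (tabular method): alternate signs, differentiate u down to 0, integrate dv up.

w**3*cos(w) - 3*w**2*sin(w) - 4*w**2*cos(w) + 8*w*sin(w) - 5*w*cos(w) + 5*sin(w) + 12*cos(w) + C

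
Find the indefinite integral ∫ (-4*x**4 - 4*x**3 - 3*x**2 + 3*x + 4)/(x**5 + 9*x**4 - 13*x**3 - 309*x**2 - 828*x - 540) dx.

Factor the denominator: (x - 6)*(x + 1)*(x + 3)*(x + 5)*(x + 6).
Partial-fraction decomposition: -2221/(90*(x + 6)) + 1043/(44*(x + 5)) - 62/(27*(x + 3)) + 1/(140*(x + 1)) - 3067/(4158*(x - 6)).
Integrate each term: A/(x−a) contributes A·log|x−a|.

-3067*log(x - 6)/4158 + log(x + 1)/140 - 62*log(x + 3)/27 + 1043*log(x + 5)/44 - 2221*log(x + 6)/90 + C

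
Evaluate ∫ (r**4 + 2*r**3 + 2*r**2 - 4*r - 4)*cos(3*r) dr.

r**4*sin(3*r)/3 + 2*r**3*sin(3*r)/3 + 4*r**3*cos(3*r)/9 + 2*r**2*sin(3*r)/9 + 2*r**2*cos(3*r)/3 - 16*r*sin(3*r)/9 + 4*r*cos(3*r)/27 - 112*sin(3*r)/81 - 16*cos(3*r)/27 + C

Use integration by parts with u = r**4 + 2*r**3 + 2*r**2 - 4*r - 4, dv = cos(3*r) dr, so v = sin(3*r)/3.
Apply parts 4 times (tabular method): alternate signs, differentiate u down to 0, integrate dv up.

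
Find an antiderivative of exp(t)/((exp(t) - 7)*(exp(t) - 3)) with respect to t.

Let u = e^t, du = e^t dt.
The integral becomes ∫ du/((u-3)(u-7)); decompose into partial fractions.

log(exp(t) - 7)/4 - log(exp(t) - 3)/4 + C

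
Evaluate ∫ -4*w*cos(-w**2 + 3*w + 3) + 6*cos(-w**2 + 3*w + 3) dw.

Let u = w**2 - 3*w - 3, so du = (2*w - 3) dw.
Rewriting, the integral becomes -2·∫ cos(u) du = -2·sin(u).
Substituting back, u = w**2 - 3*w - 3.

2*sin(-w**2 + 3*w + 3) + C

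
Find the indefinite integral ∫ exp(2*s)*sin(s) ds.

Let I denote the integral. Integrate by parts with u = sin(s), dv = exp(2*s) ds, so v = exp(2*s)/2: I = exp(2*s)*sin(s)/2 − (1/2)·∫ exp(2*s)*cos(s) ds.
Apply parts again with u = cos(s), dv = exp(2*s) ds: ∫ exp(2*s)*cos(s) ds = exp(2*s)*cos(s)/2 + (1/2)·I. Substituting back brings back I: I = exp(2*s)*sin(s)/2 - exp(2*s)*cos(s)/4 − (1/4)·I.
Solving for I: (1 + 1/4)·I equals the remaining terms, so I = (4/5)·(exp(2*s)*sin(s)/2 - exp(2*s)*cos(s)/4).

2*exp(2*s)*sin(s)/5 - exp(2*s)*cos(s)/5 + C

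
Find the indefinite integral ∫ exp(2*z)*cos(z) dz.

exp(2*z)*sin(z)/5 + 2*exp(2*z)*cos(z)/5 + C

Let I denote the integral. Integrate by parts with u = cos(z), dv = exp(2*z) dz, so v = exp(2*z)/2: I = exp(2*z)*cos(z)/2 + (1/2)·∫ exp(2*z)*sin(z) dz.
Apply parts again with u = sin(z), dv = exp(2*z) dz: ∫ exp(2*z)*sin(z) dz = exp(2*z)*sin(z)/2 − (1/2)·I. Substituting back brings back I: I = exp(2*z)*sin(z)/4 + exp(2*z)*cos(z)/2 − (1/4)·I.
Solving for I: (1 + 1/4)·I equals the remaining terms, so I = (4/5)·(exp(2*z)*sin(z)/4 + exp(2*z)*cos(z)/2).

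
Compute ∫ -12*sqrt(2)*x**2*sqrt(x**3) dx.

Let u = 2*x**3, so du = (6*x**2) dx.
Rewriting, the integral becomes -2·∫ √u du = -2·(2/3)u^(3/2).
Substituting back, u = 2*x**3.

-8*sqrt(2)*(x**3)**(3/2)/3 + C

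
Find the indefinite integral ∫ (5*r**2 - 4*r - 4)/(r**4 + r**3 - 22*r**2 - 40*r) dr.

log(r)/10 + 101*log(r - 5)/315 + 6*log(r + 2)/7 - 23*log(r + 4)/18 + C

Factor the denominator: r*(r - 5)*(r + 2)*(r + 4).
Partial-fraction decomposition: -23/(18*(r + 4)) + 6/(7*(r + 2)) + 101/(315*(r - 5)) + 1/(10*r).
Integrate each term: A/(r−a) contributes A·log|r−a|.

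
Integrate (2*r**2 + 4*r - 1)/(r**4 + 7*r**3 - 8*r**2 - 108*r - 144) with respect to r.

47*log(r - 4)/420 + log(r + 2)/24 + 5*log(r + 3)/21 - 47*log(r + 6)/120 + C

Factor the denominator: (r - 4)*(r + 2)*(r + 3)*(r + 6).
Partial-fraction decomposition: -47/(120*(r + 6)) + 5/(21*(r + 3)) + 1/(24*(r + 2)) + 47/(420*(r - 4)).
Integrate each term: A/(r−a) contributes A·log|r−a|.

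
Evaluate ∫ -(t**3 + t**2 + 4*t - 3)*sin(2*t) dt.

t**3*cos(2*t)/2 - 3*t**2*sin(2*t)/4 + t**2*cos(2*t)/2 - t*sin(2*t)/2 + 5*t*cos(2*t)/4 - 5*sin(2*t)/8 - 7*cos(2*t)/4 + C

Use integration by parts with u = t**3 + t**2 + 4*t - 3, dv = -sin(2*t) dt, so v = cos(2*t)/2.
Apply parts 3 times (tabular method): alternate signs, differentiate u down to 0, integrate dv up.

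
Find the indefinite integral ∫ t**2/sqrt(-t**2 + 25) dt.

-t*sqrt(-t**2 + 25)/2 + 25*asin(t/5)/2 + C

Substitute t = 5·sin(θ), so dt = 5·cos(θ) dθ and the radical becomes sqrt(-t**2 + 25) = 5·cos(θ) by the Pythagorean identity.
Integrate the resulting trig expression in θ, then back-substitute θ = asin(t/5), sin(θ) = t/5, cos(θ) = sqrt(-t**2 + 25)/5 (absorbing any constant into C).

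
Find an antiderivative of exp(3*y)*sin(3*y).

exp(3*y)*sin(3*y)/6 - exp(3*y)*cos(3*y)/6 + C

Let I denote the integral. Integrate by parts with u = sin(3*y), dv = exp(3*y) dy, so v = exp(3*y)/3: I = exp(3*y)*sin(3*y)/3 − ∫ exp(3*y)*cos(3*y) dy.
Apply parts again with u = cos(3*y), dv = exp(3*y) dy: ∫ exp(3*y)*cos(3*y) dy = exp(3*y)*cos(3*y)/3 + I. Substituting back brings back I: I = exp(3*y)*sin(3*y)/3 - exp(3*y)*cos(3*y)/3 − I.
Solving for I: (1 + 1)·I equals the remaining terms, so I = (1/2)·(exp(3*y)*sin(3*y)/3 - exp(3*y)*cos(3*y)/3).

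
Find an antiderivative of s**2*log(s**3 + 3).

s**3*log(s**3 + 3)/3 - s**3/3 + log(s**3 + 3) + C

Let u = s**3 + 3, so du = (3*s**2) ds.
The integral becomes (1/3)·∫ log(u) du; integrate by parts with u′=log(u), dv′=du.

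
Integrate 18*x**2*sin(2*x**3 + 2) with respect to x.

-3*cos(2*x**3 + 2) + C

Let u = 2*x**3 + 2, so du = (6*x**2) dx.
Rewriting, the integral becomes 3·∫ sin(u) du = 3·-cos(u).
Substituting back, u = 2*x**3 + 2.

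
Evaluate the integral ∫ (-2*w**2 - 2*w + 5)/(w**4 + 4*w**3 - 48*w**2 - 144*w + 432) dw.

-79*log(w - 6)/576 + 7*log(w - 2)/256 + 253*log(w + 6)/2304 + 55/(96*w + 576) + C

Factor the denominator: (w - 6)*(w - 2)*(w + 6)**2.
Partial-fraction decomposition: 253/(2304*(w + 6)) - 55/(96*(w + 6)**2) + 7/(256*(w - 2)) - 79/(576*(w - 6)).
Integrate each term; A/(w−a) gives A·log|w−a|; A/(w−a)² gives −A/(w−a).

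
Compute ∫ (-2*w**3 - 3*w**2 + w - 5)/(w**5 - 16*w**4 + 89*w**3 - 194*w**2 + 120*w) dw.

-log(w)/24 - 539*log(w - 6)/60 + 65*log(w - 5)/4 - 59*log(w - 4)/8 + 3*log(w - 1)/20 + C

Factor the denominator: w*(w - 6)*(w - 5)*(w - 4)*(w - 1).
Partial-fraction decomposition: 3/(20*(w - 1)) - 59/(8*(w - 4)) + 65/(4*(w - 5)) - 539/(60*(w - 6)) - 1/(24*w).
Integrate each term: A/(w−a) contributes A·log|w−a|.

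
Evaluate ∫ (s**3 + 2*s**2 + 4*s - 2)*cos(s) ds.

s**3*sin(s) + 2*s**2*sin(s) + 3*s**2*cos(s) - 2*s*sin(s) + 4*s*cos(s) - 6*sin(s) - 2*cos(s) + C

Use integration by parts with u = s**3 + 2*s**2 + 4*s - 2, dv = cos(s) ds, so v = sin(s).
Apply parts 3 times (tabular method): alternate signs, differentiate u down to 0, integrate dv up.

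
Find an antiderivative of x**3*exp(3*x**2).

Let u = x², du = 2x dx; rewrite as (1/2)∫ u^1·exp(3u) du.
Now integrate by parts 1 time.

(3*x**2 - 1)*exp(3*x**2)/18 + C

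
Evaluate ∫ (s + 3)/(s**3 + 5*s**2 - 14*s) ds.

Factor the denominator: s*(s - 2)*(s + 7).
Partial-fraction decomposition: -4/(63*(s + 7)) + 5/(18*(s - 2)) - 3/(14*s).
Integrate each term: A/(s−a) contributes A·log|s−a|.

-3*log(s)/14 + 5*log(s - 2)/18 - 4*log(s + 7)/63 + C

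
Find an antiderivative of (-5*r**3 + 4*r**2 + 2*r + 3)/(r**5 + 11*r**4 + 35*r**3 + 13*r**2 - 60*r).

-log(r)/20 + log(r - 1)/30 + 7*log(r + 3) - 379*log(r + 4)/20 + 359*log(r + 5)/30 + C

Factor the denominator: r*(r - 1)*(r + 3)*(r + 4)*(r + 5).
Partial-fraction decomposition: 359/(30*(r + 5)) - 379/(20*(r + 4)) + 7/(r + 3) + 1/(30*(r - 1)) - 1/(20*r).
Integrate each term: A/(r−a) contributes A·log|r−a|.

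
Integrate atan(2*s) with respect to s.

s*atan(2*s) - log(4*s**2 + 1)/4 + C

Use integration by parts with u = arctan(2*s), dv = ds.
Then du = 2/(4*s**2 + 1) ds.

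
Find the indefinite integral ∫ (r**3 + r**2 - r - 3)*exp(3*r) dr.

Use integration by parts with u = r**3 + r**2 - r - 3, dv = exp(3*r) dr, so v = exp(3*r)/3.
Apply parts 3 times (tabular method): alternate signs, differentiate u down to 0, integrate dv up.

(3*r**3 - 3*r - 8)*exp(3*r)/9 + C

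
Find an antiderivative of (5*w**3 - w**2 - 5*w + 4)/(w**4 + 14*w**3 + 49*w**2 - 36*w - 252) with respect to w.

Factor the denominator: (w - 2)*(w + 3)*(w + 6)*(w + 7).
Partial-fraction decomposition: 575/(12*(w + 7)) - 541/(12*(w + 6)) + 25/(12*(w + 3)) + 1/(12*(w - 2)).
Integrate each term: A/(w−a) contributes A·log|w−a|.

log(w - 2)/12 + 25*log(w + 3)/12 - 541*log(w + 6)/12 + 575*log(w + 7)/12 + C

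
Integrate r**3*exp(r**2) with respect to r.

Let u = r², du = 2r dr; rewrite as (1/2)∫ u^1·exp(1u) du.
Now integrate by parts 1 time.

(r**2 - 1)*exp(r**2)/2 + C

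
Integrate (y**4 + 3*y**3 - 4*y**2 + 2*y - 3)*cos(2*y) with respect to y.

y**4*sin(2*y)/2 + 3*y**3*sin(2*y)/2 + y**3*cos(2*y) - 7*y**2*sin(2*y)/2 + 9*y**2*cos(2*y)/4 - 5*y*sin(2*y)/4 - 7*y*cos(2*y)/2 + sin(2*y)/4 - 5*cos(2*y)/8 + C

Use integration by parts with u = y**4 + 3*y**3 - 4*y**2 + 2*y - 3, dv = cos(2*y) dy, so v = sin(2*y)/2.
Apply parts 4 times (tabular method): alternate signs, differentiate u down to 0, integrate dv up.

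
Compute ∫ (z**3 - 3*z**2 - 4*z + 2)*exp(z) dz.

Use integration by parts with u = z**3 - 3*z**2 - 4*z + 2, dv = exp(z) dz, so v = exp(z).
Apply parts 3 times (tabular method): alternate signs, differentiate u down to 0, integrate dv up.

(z**3 - 6*z**2 + 8*z - 6)*exp(z) + C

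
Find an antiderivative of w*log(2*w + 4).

Use integration by parts with u = log(2*w + 4), dv = w dw.
Then du = 2/(2*w + 4) dw and v = w**2/2.

w**2*log(2*w + 4)/2 - w**2/4 + w - 2*log(w + 2) + C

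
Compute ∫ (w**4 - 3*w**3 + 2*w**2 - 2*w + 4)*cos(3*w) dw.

w**4*sin(3*w)/3 - w**3*sin(3*w) + 4*w**3*cos(3*w)/9 + 2*w**2*sin(3*w)/9 - w**2*cos(3*w) + 4*w*cos(3*w)/27 + 104*sin(3*w)/81 + C

Use integration by parts with u = w**4 - 3*w**3 + 2*w**2 - 2*w + 4, dv = cos(3*w) dw, so v = sin(3*w)/3.
Apply parts 4 times (tabular method): alternate signs, differentiate u down to 0, integrate dv up.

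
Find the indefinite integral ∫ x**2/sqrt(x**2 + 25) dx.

Substitute x = 5·tan(θ), so dx = 5·sec(θ)^2 dθ and the radical becomes sqrt(x**2 + 25) = 5·sec(θ) by the Pythagorean identity.
Integrate the resulting trig expression in θ, then back-substitute tan(θ) = x/5, sec(θ) = sqrt(x**2 + 25)/5 (absorbing any constant into C).

x*sqrt(x**2 + 25)/2 - 25*log(x + sqrt(x**2 + 25))/2 + C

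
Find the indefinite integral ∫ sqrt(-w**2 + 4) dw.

Substitute w = 2·sin(θ), so dw = 2·cos(θ) dθ and the radical becomes sqrt(-w**2 + 4) = 2·cos(θ) by the Pythagorean identity.
Integrate the resulting trig expression in θ, then back-substitute θ = asin(w/2), sin(θ) = w/2, cos(θ) = sqrt(-w**2 + 4)/2 (absorbing any constant into C).

w*sqrt(-w**2 + 4)/2 + 2*asin(w/2) + C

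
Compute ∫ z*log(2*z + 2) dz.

z**2*log(2*z + 2)/2 - z**2/4 + z/2 - log(z + 1)/2 + C

Use integration by parts with u = log(2*z + 2), dv = z dz.
Then du = 2/(2*z + 2) dz and v = z**2/2.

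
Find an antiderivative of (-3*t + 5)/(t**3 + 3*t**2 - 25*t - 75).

Factor the denominator: (t - 5)*(t + 3)*(t + 5).
Partial-fraction decomposition: 1/(t + 5) - 7/(8*(t + 3)) - 1/(8*(t - 5)).
Integrate each term: A/(t−a) contributes A·log|t−a|.

-log(t - 5)/8 - 7*log(t + 3)/8 + log(t + 5) + C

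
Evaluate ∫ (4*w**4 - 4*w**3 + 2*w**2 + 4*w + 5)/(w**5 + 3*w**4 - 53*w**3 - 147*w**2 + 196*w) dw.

Factor the denominator: w*(w - 7)*(w - 1)*(w + 4)*(w + 7).
Partial-fraction decomposition: 11051/(2352*(w + 7)) - 1301/(660*(w + 4)) - 11/(240*(w - 1)) + 8363/(6468*(w - 7)) + 5/(196*w).
Integrate each term: A/(w−a) contributes A·log|w−a|.

5*log(w)/196 + 8363*log(w - 7)/6468 - 11*log(w - 1)/240 - 1301*log(w + 4)/660 + 11051*log(w + 7)/2352 + C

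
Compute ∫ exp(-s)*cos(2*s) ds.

2*exp(-s)*sin(2*s)/5 - exp(-s)*cos(2*s)/5 + C

Let I denote the integral. Integrate by parts with u = cos(2*s), dv = exp(-s) ds, so v = -exp(-s): I = -exp(-s)*cos(2*s) − 2·∫ exp(-s)*sin(2*s) ds.
Apply parts again with u = sin(2*s), dv = exp(-s) ds: ∫ exp(-s)*sin(2*s) ds = -exp(-s)*sin(2*s) + 2·I. Substituting back brings back I: I = 2*exp(-s)*sin(2*s) - exp(-s)*cos(2*s) − 4·I.
Solving for I: (1 + 4)·I equals the remaining terms, so I = (1/5)·(2*exp(-s)*sin(2*s) - exp(-s)*cos(2*s)).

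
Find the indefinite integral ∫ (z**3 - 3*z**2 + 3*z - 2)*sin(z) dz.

Use integration by parts with u = z**3 - 3*z**2 + 3*z - 2, dv = sin(z) dz, so v = -cos(z).
Apply parts 3 times (tabular method): alternate signs, differentiate u down to 0, integrate dv up.

-z**3*cos(z) + 3*z**2*sin(z) + 3*z**2*cos(z) - 6*z*sin(z) + 3*z*cos(z) - 3*sin(z) - 4*cos(z) + C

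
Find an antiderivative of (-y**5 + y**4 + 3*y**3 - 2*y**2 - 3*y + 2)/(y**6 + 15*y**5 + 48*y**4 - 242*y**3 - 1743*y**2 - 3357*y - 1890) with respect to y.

Factor the denominator: (y - 5)*(y + 1)*(y + 3)**2*(y + 6)*(y + 7).
Partial-fraction decomposition: -2263/(144*(y + 7)) + 8372/(495*(y + 6)) - 2479/(1152*(y + 3)) + 59/(48*(y + 3)**2) - 1/(360*(y + 1)) - 547/(12672*(y - 5)).
Integrate each term; A/(y−a) gives A·log|y−a|; A/(y−a)² gives −A/(y−a).

-547*log(y - 5)/12672 - log(y + 1)/360 - 2479*log(y + 3)/1152 + 8372*log(y + 6)/495 - 2263*log(y + 7)/144 - 59/(48*y + 144) + C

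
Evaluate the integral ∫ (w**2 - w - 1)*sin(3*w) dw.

-w**2*cos(3*w)/3 + 2*w*sin(3*w)/9 + w*cos(3*w)/3 - sin(3*w)/9 + 11*cos(3*w)/27 + C

Use integration by parts with u = w**2 - w - 1, dv = sin(3*w) dw, so v = -cos(3*w)/3.
Apply parts 2 times (tabular method): alternate signs, differentiate u down to 0, integrate dv up.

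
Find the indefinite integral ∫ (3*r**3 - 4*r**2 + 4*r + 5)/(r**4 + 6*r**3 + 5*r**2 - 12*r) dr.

Factor the denominator: r*(r - 1)*(r + 3)*(r + 4).
Partial-fraction decomposition: 267/(20*(r + 4)) - 31/(3*(r + 3)) + 2/(5*(r - 1)) - 5/(12*r).
Integrate each term: A/(r−a) contributes A·log|r−a|.

-5*log(r)/12 + 2*log(r - 1)/5 - 31*log(r + 3)/3 + 267*log(r + 4)/20 + C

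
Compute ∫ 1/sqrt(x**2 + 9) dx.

log(x + sqrt(x**2 + 9)) + C

Substitute x = 3·tan(θ), so dx = 3·sec(θ)^2 dθ and the radical becomes sqrt(x**2 + 9) = 3·sec(θ) by the Pythagorean identity.
Integrate the resulting trig expression in θ, then back-substitute tan(θ) = x/3, sec(θ) = sqrt(x**2 + 9)/3 (absorbing any constant into C).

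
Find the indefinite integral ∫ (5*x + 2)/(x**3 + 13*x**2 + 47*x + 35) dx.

Factor the denominator: (x + 1)*(x + 5)*(x + 7).
Partial-fraction decomposition: -11/(4*(x + 7)) + 23/(8*(x + 5)) - 1/(8*(x + 1)).
Integrate each term: A/(x−a) contributes A·log|x−a|.

-log(x + 1)/8 + 23*log(x + 5)/8 - 11*log(x + 7)/4 + C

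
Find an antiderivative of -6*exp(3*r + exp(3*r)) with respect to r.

-2*exp(exp(3*r)) + C

Let u = exp(3*r), so du = (3*exp(3*r)) dr.
Rewriting, the integral becomes -2·∫ e^u du = -2·e^u.
Substituting back, u = exp(3*r).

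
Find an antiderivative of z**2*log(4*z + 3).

Use integration by parts with u = log(4*z + 3), dv = z**2 dz.
Then du = 4/(4*z + 3) dz and v = z**3/3.

z**3*log(4*z + 3)/3 - z**3/9 + z**2/8 - 3*z/16 + 9*log(4*z + 3)/64 + C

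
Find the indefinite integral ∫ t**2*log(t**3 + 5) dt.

t**3*log(t**3 + 5)/3 - t**3/3 + 5*log(t**3 + 5)/3 + C

Let u = t**3 + 5, so du = (3*t**2) dt.
The integral becomes (1/3)·∫ log(u) du; integrate by parts with u′=log(u), dv′=du.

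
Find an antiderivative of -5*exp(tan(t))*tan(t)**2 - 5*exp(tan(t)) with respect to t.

Let u = tan(t), so du = (tan(t)**2 + 1) dt.
Rewriting, the integral becomes -5·∫ e^u du = -5·e^u.
Substituting back, u = tan(t).

-5*exp(tan(t)) + C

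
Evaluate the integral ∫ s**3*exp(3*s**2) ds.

Let u = s², du = 2s ds; rewrite as (1/2)∫ u^1·exp(3u) du.
Now integrate by parts 1 time.

(3*s**2 - 1)*exp(3*s**2)/18 + C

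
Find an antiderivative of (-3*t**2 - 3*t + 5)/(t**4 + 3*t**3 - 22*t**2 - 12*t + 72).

Factor the denominator: (t - 3)*(t - 2)*(t + 2)*(t + 6).
Partial-fraction decomposition: 85/(288*(t + 6)) - 1/(80*(t + 2)) + 13/(32*(t - 2)) - 31/(45*(t - 3)).
Integrate each term: A/(t−a) contributes A·log|t−a|.

-31*log(t - 3)/45 + 13*log(t - 2)/32 - log(t + 2)/80 + 85*log(t + 6)/288 + C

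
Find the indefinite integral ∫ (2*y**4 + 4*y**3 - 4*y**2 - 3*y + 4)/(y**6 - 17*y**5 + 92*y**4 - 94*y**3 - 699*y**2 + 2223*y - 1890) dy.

Factor the denominator: (y - 7)*(y - 5)*(y - 3)**2*(y - 2)*(y + 3).
Partial-fraction decomposition: -31/(14400*(y + 3)) + 46/(75*(y - 2)) + 2419/(576*(y - 3)) + 229/(48*(y - 3)**2) - 1639/(192*(y - 5)) + 5961/(1600*(y - 7)).
Integrate each term; A/(y−a) gives A·log|y−a|; A/(y−a)² gives −A/(y−a).

5961*log(y - 7)/1600 - 1639*log(y - 5)/192 + 2419*log(y - 3)/576 + 46*log(y - 2)/75 - 31*log(y + 3)/14400 - 229/(48*y - 144) + C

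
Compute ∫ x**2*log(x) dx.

Use integration by parts with u = log(x), dv = x**2 dx.
Then du = 1/x dx and v = x**3/3.

x**3*log(x)/3 - x**3/9 + C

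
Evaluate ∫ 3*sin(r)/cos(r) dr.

Let u = cos(r), so du = (-sin(r)) dr.
Rewriting, the integral becomes -3·∫ 1/u du = -3·log(u).
Substituting back, u = cos(r).

-3*log(cos(r)) + C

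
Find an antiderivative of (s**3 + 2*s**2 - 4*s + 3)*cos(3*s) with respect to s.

s**3*sin(3*s)/3 + 2*s**2*sin(3*s)/3 + s**2*cos(3*s)/3 - 14*s*sin(3*s)/9 + 4*s*cos(3*s)/9 + 23*sin(3*s)/27 - 14*cos(3*s)/27 + C

Use integration by parts with u = s**3 + 2*s**2 - 4*s + 3, dv = cos(3*s) ds, so v = sin(3*s)/3.
Apply parts 3 times (tabular method): alternate signs, differentiate u down to 0, integrate dv up.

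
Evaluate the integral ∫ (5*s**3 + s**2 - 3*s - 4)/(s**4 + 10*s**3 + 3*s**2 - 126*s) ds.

Factor the denominator: s*(s - 3)*(s + 6)*(s + 7).
Partial-fraction decomposition: 1649/(70*(s + 7)) - 515/(27*(s + 6)) + 131/(270*(s - 3)) + 2/(63*s).
Integrate each term: A/(s−a) contributes A·log|s−a|.

2*log(s)/63 + 131*log(s - 3)/270 - 515*log(s + 6)/27 + 1649*log(s + 7)/70 + C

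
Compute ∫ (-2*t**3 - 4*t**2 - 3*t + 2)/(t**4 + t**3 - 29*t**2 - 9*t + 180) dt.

Factor the denominator: (t - 4)*(t - 3)*(t + 3)*(t + 5).
Partial-fraction decomposition: -167/(144*(t + 5)) + 29/(84*(t + 3)) + 97/(48*(t - 3)) - 202/(63*(t - 4)).
Integrate each term: A/(t−a) contributes A·log|t−a|.

-202*log(t - 4)/63 + 97*log(t - 3)/48 + 29*log(t + 3)/84 - 167*log(t + 5)/144 + C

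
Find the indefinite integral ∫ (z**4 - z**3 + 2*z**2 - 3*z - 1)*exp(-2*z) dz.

(-4*z**4 - 4*z**3 - 14*z**2 - 2*z + 3)*exp(-2*z)/8 + C

Use integration by parts with u = z**4 - z**3 + 2*z**2 - 3*z - 1, dv = exp(-2*z) dz, so v = -exp(-2*z)/2.
Apply parts 4 times (tabular method): alternate signs, differentiate u down to 0, integrate dv up.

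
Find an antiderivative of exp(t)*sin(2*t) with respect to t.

exp(t)*sin(2*t)/5 - 2*exp(t)*cos(2*t)/5 + C

Let I denote the integral. Integrate by parts with u = sin(2*t), dv = exp(t) dt, so v = exp(t): I = exp(t)*sin(2*t) − 2·∫ exp(t)*cos(2*t) dt.
Apply parts again with u = cos(2*t), dv = exp(t) dt: ∫ exp(t)*cos(2*t) dt = exp(t)*cos(2*t) + 2·I. Substituting back brings back I: I = exp(t)*sin(2*t) - 2*exp(t)*cos(2*t) − 4·I.
Solving for I: (1 + 4)·I equals the remaining terms, so I = (1/5)·(exp(t)*sin(2*t) - 2*exp(t)*cos(2*t)).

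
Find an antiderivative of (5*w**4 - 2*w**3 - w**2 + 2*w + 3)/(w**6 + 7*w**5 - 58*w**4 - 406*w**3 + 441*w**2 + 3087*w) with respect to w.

log(w)/1029 + 11287*log(w - 7)/54880 - 39*log(w - 3)/800 - 149*log(w + 3)/960 - 1471*log(w + 7)/548800 - 12631/(3920*w + 27440) + C

Factor the denominator: w*(w - 7)*(w - 3)*(w + 3)*(w + 7)**2.
Partial-fraction decomposition: -1471/(548800*(w + 7)) + 12631/(3920*(w + 7)**2) - 149/(960*(w + 3)) - 39/(800*(w - 3)) + 11287/(54880*(w - 7)) + 1/(1029*w).
Integrate each term; A/(w−a) gives A·log|w−a|; A/(w−a)² gives −A/(w−a).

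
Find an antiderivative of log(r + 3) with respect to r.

Use integration by parts with u = log(r + 3), dv = dr.
Then du = 1/(r + 3) dr and v = r.

r*log(r + 3) - r + 3*log(r + 3) + C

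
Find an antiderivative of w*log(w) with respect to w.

w**2*log(w)/2 - w**2/4 + C

Use integration by parts with u = log(w), dv = w dw.
Then du = 1/w dw and v = w**2/2.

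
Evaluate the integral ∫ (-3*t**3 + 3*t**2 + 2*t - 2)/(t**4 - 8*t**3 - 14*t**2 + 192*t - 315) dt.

-145*log(t - 7)/32 + 269*log(t - 3)/128 - 73*log(t + 5)/128 - 25/(16*t - 48) + C

Factor the denominator: (t - 7)*(t - 3)**2*(t + 5).
Partial-fraction decomposition: -73/(128*(t + 5)) + 269/(128*(t - 3)) + 25/(16*(t - 3)**2) - 145/(32*(t - 7)).
Integrate each term; A/(t−a) gives A·log|t−a|; A/(t−a)² gives −A/(t−a).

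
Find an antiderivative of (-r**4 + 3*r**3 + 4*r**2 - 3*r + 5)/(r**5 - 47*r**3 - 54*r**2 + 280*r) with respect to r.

log(r)/56 - 298*log(r - 7)/1155 - 23*log(r - 2)/420 + 367*log(r + 4)/264 - 44*log(r + 5)/21 + C

Factor the denominator: r*(r - 7)*(r - 2)*(r + 4)*(r + 5).
Partial-fraction decomposition: -44/(21*(r + 5)) + 367/(264*(r + 4)) - 23/(420*(r - 2)) - 298/(1155*(r - 7)) + 1/(56*r).
Integrate each term: A/(r−a) contributes A·log|r−a|.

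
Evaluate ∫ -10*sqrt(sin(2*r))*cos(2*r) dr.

-10*sin(2*r)**(3/2)/3 + C

Let u = sin(2*r), so du = (2*cos(2*r)) dr.
Rewriting, the integral becomes -5·∫ √u du = -5·(2/3)u^(3/2).
Substituting back, u = sin(2*r).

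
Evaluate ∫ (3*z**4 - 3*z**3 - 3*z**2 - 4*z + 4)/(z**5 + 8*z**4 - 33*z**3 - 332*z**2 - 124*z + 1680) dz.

Factor the denominator: (z - 6)*(z - 2)*(z + 4)*(z + 5)*(z + 7).
Partial-fraction decomposition: 8117/(702*(z + 7)) - 2199/(154*(z + 5)) + 233/(45*(z + 4)) - 1/(189*(z - 2)) + 389/(715*(z - 6)).
Integrate each term: A/(z−a) contributes A·log|z−a|.

389*log(z - 6)/715 - log(z - 2)/189 + 233*log(z + 4)/45 - 2199*log(z + 5)/154 + 8117*log(z + 7)/702 + C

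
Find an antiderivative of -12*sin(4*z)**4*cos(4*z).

-3*sin(4*z)**5/5 + C

Let u = sin(4*z), so du = (4*cos(4*z)) dz.
Rewriting, the integral becomes -3·∫ u^4 du = -3·u^5/5.
Substituting back, u = sin(4*z).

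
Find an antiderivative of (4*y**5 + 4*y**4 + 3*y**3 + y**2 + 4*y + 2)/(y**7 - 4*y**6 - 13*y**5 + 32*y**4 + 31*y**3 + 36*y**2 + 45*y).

Factor the denominator: y*(y - 5)*(y - 3)*(y + 1)*(y + 3)*(y**2 + 1).
Partial-fraction decomposition: -(5*y - 1)/(52*(y**2 + 1)) - 73/(288*(y + 3)) + 1/(24*(y + 1)) - 35/(36*(y - 3)) + 7711/(6240*(y - 5)) + 2/(45*y).
Integrate each term; A/(y−a) gives A·log|y−a|; the (By+D)/(y²+p²) term gives a log and an atan.

2*log(y)/45 + 7711*log(y - 5)/6240 - 35*log(y - 3)/36 + log(y + 1)/24 - 73*log(y + 3)/288 - 5*log(y**2 + 1)/104 + atan(y)/52 + C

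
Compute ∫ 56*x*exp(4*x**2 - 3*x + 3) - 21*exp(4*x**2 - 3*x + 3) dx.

Let u = 4*x**2 - 3*x + 3, so du = (8*x - 3) dx.
Rewriting, the integral becomes 7·∫ e^u du = 7·e^u.
Substituting back, u = 4*x**2 - 3*x + 3.

7*exp(4*x**2 - 3*x + 3) + C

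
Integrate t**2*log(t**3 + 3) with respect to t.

t**3*log(t**3 + 3)/3 - t**3/3 + log(t**3 + 3) + C

Let u = t**3 + 3, so du = (3*t**2) dt.
The integral becomes (1/3)·∫ log(u) du; integrate by parts with u′=log(u), dv′=du.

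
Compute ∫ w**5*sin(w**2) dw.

Let u = w², du = 2w dw; rewrite as (1/2)∫ u^2·sin(1u) du.
Now integrate by parts 2 times.

-w**4*cos(w**2)/2 + w**2*sin(w**2) + cos(w**2) + C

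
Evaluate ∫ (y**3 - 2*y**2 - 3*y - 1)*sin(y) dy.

-y**3*cos(y) + 3*y**2*sin(y) + 2*y**2*cos(y) - 4*y*sin(y) + 9*y*cos(y) - 9*sin(y) - 3*cos(y) + C

Use integration by parts with u = y**3 - 2*y**2 - 3*y - 1, dv = sin(y) dy, so v = -cos(y).
Apply parts 3 times (tabular method): alternate signs, differentiate u down to 0, integrate dv up.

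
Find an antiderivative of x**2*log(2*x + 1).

Use integration by parts with u = log(2*x + 1), dv = x**2 dx.
Then du = 2/(2*x + 1) dx and v = x**3/3.

x**3*log(2*x + 1)/3 - x**3/9 + x**2/12 - x/12 + log(2*x + 1)/24 + C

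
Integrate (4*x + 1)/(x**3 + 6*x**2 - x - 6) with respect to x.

5*log(x - 1)/14 + 3*log(x + 1)/10 - 23*log(x + 6)/35 + C

Factor the denominator: (x - 1)*(x + 1)*(x + 6).
Partial-fraction decomposition: -23/(35*(x + 6)) + 3/(10*(x + 1)) + 5/(14*(x - 1)).
Integrate each term: A/(x−a) contributes A·log|x−a|.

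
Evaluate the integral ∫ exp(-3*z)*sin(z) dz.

-3*exp(-3*z)*sin(z)/10 - exp(-3*z)*cos(z)/10 + C

Let I denote the integral. Integrate by parts with u = sin(z), dv = exp(-3*z) dz, so v = -exp(-3*z)/3: I = -exp(-3*z)*sin(z)/3 + (1/3)·∫ exp(-3*z)*cos(z) dz.
Apply parts again with u = cos(z), dv = exp(-3*z) dz: ∫ exp(-3*z)*cos(z) dz = -exp(-3*z)*cos(z)/3 − (1/3)·I. Substituting back brings back I: I = -exp(-3*z)*sin(z)/3 - exp(-3*z)*cos(z)/9 − (1/9)·I.
Solving for I: (1 + 1/9)·I equals the remaining terms, so I = (9/10)·(-exp(-3*z)*sin(z)/3 - exp(-3*z)*cos(z)/9).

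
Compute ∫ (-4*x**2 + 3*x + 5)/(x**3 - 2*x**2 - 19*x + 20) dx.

-20*log(x - 5)/9 - log(x - 1)/5 - 71*log(x + 4)/45 + C

Factor the denominator: (x - 5)*(x - 1)*(x + 4).
Partial-fraction decomposition: -71/(45*(x + 4)) - 1/(5*(x - 1)) - 20/(9*(x - 5)).
Integrate each term: A/(x−a) contributes A·log|x−a|.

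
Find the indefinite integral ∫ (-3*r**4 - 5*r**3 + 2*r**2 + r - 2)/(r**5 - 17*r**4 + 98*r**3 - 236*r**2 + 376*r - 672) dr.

-8815*log(r - 7)/159 + 1223*log(r - 6)/20 - 527*log(r - 4)/60 + 39*log(r**2 + 4)/1060 + 167*atan(r/2)/1060 + C

Factor the denominator: (r - 7)*(r - 6)*(r - 4)*(r**2 + 4).
Partial-fraction decomposition: (39*r + 167)/(530*(r**2 + 4)) - 527/(60*(r - 4)) + 1223/(20*(r - 6)) - 8815/(159*(r - 7)).
Integrate each term; A/(r−a) gives A·log|r−a|; the (Br+D)/(r²+p²) term gives a log and an atan.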